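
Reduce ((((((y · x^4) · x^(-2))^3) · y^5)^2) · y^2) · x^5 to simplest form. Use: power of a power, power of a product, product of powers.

x^17y^18

((((((y · x^4) · x^(-2))^3) · y^5)^2) · y^2) · x^5
= ((((((y · x^4) · x^(-2))^3)^2) · ((y^5)^2)) · y^2) · x^5    [power of a product]
= (((((y · x^4) · x^(-2))^6) · ((y^5)^2)) · y^2) · x^5    [power of a power]
= (((((y · x^4)^6) · ((x^(-2))^6)) · ((y^5)^2)) · y^2) · x^5    [power of a product]
= (((((y^6) · ((x^4)^6)) · ((x^(-2))^6)) · ((y^5)^2)) · y^2) · x^5    [power of a product]
= ((((y^6 · x^24) · ((x^(-2))^6)) · ((y^5)^2)) · y^2) · x^5    [power of a power]
= ((((y^6 · x^24) · x^(-12)) · ((y^5)^2)) · y^2) · x^5    [power of a power]
= ((((y^6 · x^24) · x^(-12)) · y^10) · y^2) · x^5    [power of a power]
= x^17y^18    [product of powers]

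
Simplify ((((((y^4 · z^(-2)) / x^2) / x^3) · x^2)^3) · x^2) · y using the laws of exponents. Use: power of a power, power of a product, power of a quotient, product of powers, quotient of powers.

x^(-7)y^13z^(-6)

((((((y^4 · z^(-2)) / x^2) / x^3) · x^2)^3) · x^2) · y
= ((((((y^4 · z^(-2)) / x^2) / x^3)^3) · ((x^2)^3)) · x^2) · y    [power of a product]
= ((((((y^4 · z^(-2)) / x^2)^3) / ((x^3)^3)) · ((x^2)^3)) · x^2) · y    [power of a quotient]
= ((((((y^4 · z^(-2))^3) / ((x^2)^3)) / ((x^3)^3)) · ((x^2)^3)) · x^2) · y    [power of a quotient]
= (((((((y^4)^3) · ((z^(-2))^3)) / ((x^2)^3)) / ((x^3)^3)) · ((x^2)^3)) · x^2) · y    [power of a product]
= (((((y^12 · ((z^(-2))^3)) / ((x^2)^3)) / ((x^3)^3)) · ((x^2)^3)) · x^2) · y    [power of a power]
= (((((y^12 · z^(-6)) / ((x^2)^3)) / ((x^3)^3)) · ((x^2)^3)) · x^2) · y    [power of a power]
= (((((y^12 · z^(-6)) / x^6) / ((x^3)^3)) · ((x^2)^3)) · x^2) · y    [power of a power]
= (((((y^12 · z^(-6)) / x^6) / x^9) · ((x^2)^3)) · x^2) · y    [power of a power]
= (((((y^12 · z^(-6)) / x^6) / x^9) · x^6) · x^2) · y    [power of a power]
= x^(-7)y^13z^(-6)    [quotient of powers; product of powers]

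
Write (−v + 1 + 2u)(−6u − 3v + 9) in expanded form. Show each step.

3v² − 12v + 12u + 9 − 12u²

(−v + 1 + 2u)(−6u − 3v + 9)
= 6uv + 3v² − 9v − 6u − 3v + 9 − 12u² − 6uv + 18u    [distributive law]
= 3v² − 12v + 12u + 9 − 12u²    [combine like terms]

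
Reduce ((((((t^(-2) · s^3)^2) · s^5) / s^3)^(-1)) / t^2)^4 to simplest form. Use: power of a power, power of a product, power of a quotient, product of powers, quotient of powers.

((((((t^(-2) · s^3)^2) · s^5) / s^3)^(-1)) / t^2)^4
= ((((((t^(-2) · s^3)^2) · s^5) / s^3)^(-1))^4) / ((t^2)^4)    [power of a quotient]
= (((((t^(-2) · s^3)^2) · s^5) / s^3)^(-4)) / ((t^2)^4)    [power of a power]
= (((((t^(-2) · s^3)^2) · s^5)^(-4)) / ((s^3)^(-4))) / ((t^2)^4)    [power of a quotient]
= (((((t^(-2) · s^3)^2)^(-4)) · ((s^5)^(-4))) / ((s^3)^(-4))) / ((t^2)^4)    [power of a product]
= ((((t^(-2) · s^3)^(-8)) · ((s^5)^(-4))) / ((s^3)^(-4))) / ((t^2)^4)    [power of a power]
= (((((t^(-2))^(-8)) · ((s^3)^(-8))) · ((s^5)^(-4))) / ((s^3)^(-4))) / ((t^2)^4)    [power of a product]
= (((t^16 · ((s^3)^(-8))) · ((s^5)^(-4))) / ((s^3)^(-4))) / ((t^2)^4)    [power of a power]
= (((t^16 · s^(-24)) · ((s^5)^(-4))) / ((s^3)^(-4))) / ((t^2)^4)    [power of a power]
= (((t^16 · s^(-24)) · s^(-20)) / ((s^3)^(-4))) / ((t^2)^4)    [power of a power]
= (((t^16 · s^(-24)) · s^(-20)) / s^(-12)) / ((t^2)^4)    [power of a power]
= (((t^16 · s^(-24)) · s^(-20)) / s^(-12)) / t^8    [power of a power]
= s^(-32)t^8    [quotient of powers; product of powers]

s^(-32)t^8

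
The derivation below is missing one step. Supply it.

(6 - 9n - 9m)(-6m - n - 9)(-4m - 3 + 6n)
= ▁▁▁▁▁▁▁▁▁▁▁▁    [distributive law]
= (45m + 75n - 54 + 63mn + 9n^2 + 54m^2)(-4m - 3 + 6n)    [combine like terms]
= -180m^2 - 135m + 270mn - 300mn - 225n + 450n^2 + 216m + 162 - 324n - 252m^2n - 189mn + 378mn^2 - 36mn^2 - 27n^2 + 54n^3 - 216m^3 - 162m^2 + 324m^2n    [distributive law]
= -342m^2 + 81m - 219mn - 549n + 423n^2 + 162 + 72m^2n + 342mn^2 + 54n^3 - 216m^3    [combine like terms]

After distributive law, the bracketed line is:

(-36m - 6n - 54 + 54mn + 9n^2 + 81n + 54m^2 + 9mn + 81m)(-4m - 3 + 6n)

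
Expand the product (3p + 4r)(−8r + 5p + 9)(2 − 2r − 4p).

(3p + 4r)(−8r + 5p + 9)(2 − 2r − 4p)
= (−24pr + 15p² + 27p − 32r² + 20pr + 36r)(2 − 2r − 4p)    [distributive law]
= (−4pr + 15p² + 27p − 32r² + 36r)(2 − 2r − 4p)    [combine like terms]
= −8pr + 8pr² + 16p²r + 30p² − 30p²r − 60p³ + 54p − 54pr − 108p² − 64r² + 64r³ + 128pr² + 72r − 72r² − 144pr    [distributive law]
= −206pr + 136pr² − 14p²r − 78p² − 60p³ + 54p − 136r² + 64r³ + 72r    [combine like terms]

−206pr + 136pr² − 14p²r − 78p² − 60p³ + 54p − 136r² + 64r³ + 72r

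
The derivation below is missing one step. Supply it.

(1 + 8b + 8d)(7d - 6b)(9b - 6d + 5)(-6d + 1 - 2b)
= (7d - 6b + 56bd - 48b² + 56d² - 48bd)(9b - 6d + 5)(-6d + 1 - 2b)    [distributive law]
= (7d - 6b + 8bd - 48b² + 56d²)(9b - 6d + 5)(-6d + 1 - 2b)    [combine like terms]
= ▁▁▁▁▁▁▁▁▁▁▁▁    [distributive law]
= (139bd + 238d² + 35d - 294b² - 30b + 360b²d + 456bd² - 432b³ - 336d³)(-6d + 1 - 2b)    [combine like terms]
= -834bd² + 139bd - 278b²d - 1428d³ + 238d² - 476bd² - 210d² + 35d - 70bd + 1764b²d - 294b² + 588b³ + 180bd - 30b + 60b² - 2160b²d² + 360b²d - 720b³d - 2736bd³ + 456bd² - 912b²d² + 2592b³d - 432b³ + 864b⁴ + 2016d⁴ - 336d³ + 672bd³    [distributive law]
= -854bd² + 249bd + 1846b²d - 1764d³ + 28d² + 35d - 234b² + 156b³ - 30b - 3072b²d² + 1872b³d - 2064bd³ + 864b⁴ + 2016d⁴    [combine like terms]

After distributive law, the bracketed line is:

(63bd - 42d² + 35d - 54b² + 36bd - 30b + 72b²d - 48bd² + 40bd - 432b³ + 288b²d - 240b² + 504bd² - 336d³ + 280d²)(-6d + 1 - 2b)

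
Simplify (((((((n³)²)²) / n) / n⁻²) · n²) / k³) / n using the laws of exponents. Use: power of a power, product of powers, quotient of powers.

k⁻³n¹⁴

(((((((n³)²)²) / n) / n⁻²) · n²) / k³) / n
= ((((((n³)⁴) / n) / n⁻²) · n²) / k³) / n    [power of a power]
= ((((n¹² / n) / n⁻²) · n²) / k³) / n    [power of a power]
= (((n¹¹ / n⁻²) · n²) / k³) / n    [quotient of powers]
= ((n¹³ · n²) / k³) / n    [quotient of powers]
= (n¹⁵ / k³) / n    [product of powers]
= k⁻³n¹⁴    [quotient of powers]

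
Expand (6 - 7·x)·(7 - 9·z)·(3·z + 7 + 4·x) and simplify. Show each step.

(6 - 7·x)·(7 - 9·z)·(3·z + 7 + 4·x)
= (42 - 54·z - 49·x + 63·x·z)·(3·z + 7 + 4·x)    [distributive law]
= 126·z + 294 + 168·x - 162·z^2 - 378·z - 216·x·z - 147·x·z - 343·x - 196·x^2 + 189·x·z^2 + 441·x·z + 252·x^2·z    [distributive law]
= -252·z + 294 - 175·x - 162·z^2 + 78·x·z - 196·x^2 + 189·x·z^2 + 252·x^2·z    [combine like terms]

-252·z + 294 - 175·x - 162·z^2 + 78·x·z - 196·x^2 + 189·x·z^2 + 252·x^2·z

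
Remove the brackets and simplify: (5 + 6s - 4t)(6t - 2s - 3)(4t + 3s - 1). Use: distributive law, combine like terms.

(5 + 6s - 4t)(6t - 2s - 3)(4t + 3s - 1)
= (30t - 10s - 15 + 36st - 12s^2 - 18s - 24t^2 + 8st + 12t)(4t + 3s - 1)    [distributive law]
= (42t - 28s - 15 + 44st - 12s^2 - 24t^2)(4t + 3s - 1)    [combine like terms]
= 168t^2 + 126st - 42t - 112st - 84s^2 + 28s - 60t - 45s + 15 + 176st^2 + 132s^2t - 44st - 48s^2t - 36s^3 + 12s^2 - 96t^3 - 72st^2 + 24t^2    [distributive law]
= 192t^2 - 30st - 102t - 72s^2 - 17s + 15 + 104st^2 + 84s^2t - 36s^3 - 96t^3    [combine like terms]

192t^2 - 30st - 102t - 72s^2 - 17s + 15 + 104st^2 + 84s^2t - 36s^3 - 96t^3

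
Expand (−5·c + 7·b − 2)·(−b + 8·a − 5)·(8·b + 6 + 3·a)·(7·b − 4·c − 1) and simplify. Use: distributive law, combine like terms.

(−5·c + 7·b − 2)·(−b + 8·a − 5)·(8·b + 6 + 3·a)·(7·b − 4·c − 1)
= (5·b·c − 40·a·c + 25·c − 7·b^2 + 56·a·b − 35·b + 2·b − 16·a + 10)·(8·b + 6 + 3·a)·(7·b − 4·c − 1)    [distributive law]
= (5·b·c − 40·a·c + 25·c − 7·b^2 + 56·a·b − 33·b − 16·a + 10)·(8·b + 6 + 3·a)·(7·b − 4·c − 1)    [combine like terms]
= (40·b^2·c + 30·b·c + 15·a·b·c − 320·a·b·c − 240·a·c − 120·a^2·c + 200·b·c + 150·c + 75·a·c − 56·b^3 − 42·b^2 − 21·a·b^2 + 448·a·b^2 + 336·a·b + 168·a^2·b − 264·b^2 − 198·b − 99·a·b − 128·a·b − 96·a − 48·a^2 + 80·b + 60 + 30·a)·(7·b − 4·c − 1)    [distributive law]
= (40·b^2·c + 230·b·c − 305·a·b·c − 165·a·c − 120·a^2·c + 150·c − 56·b^3 − 306·b^2 + 427·a·b^2 + 109·a·b + 168·a^2·b − 118·b − 66·a − 48·a^2 + 60)·(7·b − 4·c − 1)    [combine like terms]
= 280·b^3·c − 160·b^2·c^2 − 40·b^2·c + 1610·b^2·c − 920·b·c^2 − 230·b·c − 2135·a·b^2·c + 1220·a·b·c^2 + 305·a·b·c − 1155·a·b·c + 660·a·c^2 + 165·a·c − 840·a^2·b·c + 480·a^2·c^2 + 120·a^2·c + 1050·b·c − 600·c^2 − 150·c − 392·b^4 + 224·b^3·c + 56·b^3 − 2142·b^3 + 1224·b^2·c + 306·b^2 + 2989·a·b^3 − 1708·a·b^2·c − 427·a·b^2 + 763·a·b^2 − 436·a·b·c − 109·a·b + 1176·a^2·b^2 − 672·a^2·b·c − 168·a^2·b − 826·b^2 + 472·b·c + 118·b − 462·a·b + 264·a·c + 66·a − 336·a^2·b + 192·a^2·c + 48·a^2 + 420·b − 240·c − 60    [distributive law]
= 504·b^3·c − 160·b^2·c^2 + 2794·b^2·c − 920·b·c^2 + 1292·b·c − 3843·a·b^2·c + 1220·a·b·c^2 − 1286·a·b·c + 660·a·c^2 + 429·a·c − 1512·a^2·b·c + 480·a^2·c^2 + 312·a^2·c − 600·c^2 − 390·c − 392·b^4 − 2086·b^3 − 520·b^2 + 2989·a·b^3 + 336·a·b^2 − 571·a·b + 1176·a^2·b^2 − 504·a^2·b + 538·b + 66·a + 48·a^2 − 60    [combine like terms]

504·b^3·c − 160·b^2·c^2 + 2794·b^2·c − 920·b·c^2 + 1292·b·c − 3843·a·b^2·c + 1220·a·b·c^2 − 1286·a·b·c + 660·a·c^2 + 429·a·c − 1512·a^2·b·c + 480·a^2·c^2 + 312·a^2·c − 600·c^2 − 390·c − 392·b^4 − 2086·b^3 − 520·b^2 + 2989·a·b^3 + 336·a·b^2 − 571·a·b + 1176·a^2·b^2 − 504·a^2·b + 538·b + 66·a + 48·a^2 − 60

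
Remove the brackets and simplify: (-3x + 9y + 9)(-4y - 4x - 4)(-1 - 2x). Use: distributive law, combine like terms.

(-3x + 9y + 9)(-4y - 4x - 4)(-1 - 2x)
= (12xy + 12x^2 + 12x - 36y^2 - 36xy - 36y - 36y - 36x - 36)(-1 - 2x)    [distributive law]
= (-24xy + 12x^2 - 24x - 36y^2 - 72y - 36)(-1 - 2x)    [combine like terms]
= 24xy + 48x^2y - 12x^2 - 24x^3 + 24x + 48x^2 + 36y^2 + 72xy^2 + 72y + 144xy + 36 + 72x    [distributive law]
= 168xy + 48x^2y + 36x^2 - 24x^3 + 96x + 36y^2 + 72xy^2 + 72y + 36    [combine like terms]

168xy + 48x^2y + 36x^2 - 24x^3 + 96x + 36y^2 + 72xy^2 + 72y + 36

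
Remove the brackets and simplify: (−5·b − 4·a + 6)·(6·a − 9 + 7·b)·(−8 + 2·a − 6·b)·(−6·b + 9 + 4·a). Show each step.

298·a·b^2 + 4470·a·b − 940·a^2·b + 944·a^2·b^2 + 400·a^3·b − 828·a·b^3 + 54·b^2 − 5940·b + 3342·b^3 − 1260·b^4 + 288·a^2 + 912·a^3 − 192·a^4 − 4428·a + 3888

(−5·b − 4·a + 6)·(6·a − 9 + 7·b)·(−8 + 2·a − 6·b)·(−6·b + 9 + 4·a)
= (−30·a·b + 45·b − 35·b^2 − 24·a^2 + 36·a − 28·a·b + 36·a − 54 + 42·b)·(−8 + 2·a − 6·b)·(−6·b + 9 + 4·a)    [distributive law]
= (−58·a·b + 87·b − 35·b^2 − 24·a^2 + 72·a − 54)·(−8 + 2·a − 6·b)·(−6·b + 9 + 4·a)    [combine like terms]
= (464·a·b − 116·a^2·b + 348·a·b^2 − 696·b + 174·a·b − 522·b^2 + 280·b^2 − 70·a·b^2 + 210·b^3 + 192·a^2 − 48·a^3 + 144·a^2·b − 576·a + 144·a^2 − 432·a·b + 432 − 108·a + 324·b)·(−6·b + 9 + 4·a)    [distributive law]
= (206·a·b + 28·a^2·b + 278·a·b^2 − 372·b − 242·b^2 + 210·b^3 + 336·a^2 − 48·a^3 − 684·a + 432)·(−6·b + 9 + 4·a)    [combine like terms]
= −1236·a·b^2 + 1854·a·b + 824·a^2·b − 168·a^2·b^2 + 252·a^2·b + 112·a^3·b − 1668·a·b^3 + 2502·a·b^2 + 1112·a^2·b^2 + 2232·b^2 − 3348·b − 1488·a·b + 1452·b^3 − 2178·b^2 − 968·a·b^2 − 1260·b^4 + 1890·b^3 + 840·a·b^3 − 2016·a^2·b + 3024·a^2 + 1344·a^3 + 288·a^3·b − 432·a^3 − 192·a^4 + 4104·a·b − 6156·a − 2736·a^2 − 2592·b + 3888 + 1728·a    [distributive law]
= 298·a·b^2 + 4470·a·b − 940·a^2·b + 944·a^2·b^2 + 400·a^3·b − 828·a·b^3 + 54·b^2 − 5940·b + 3342·b^3 − 1260·b^4 + 288·a^2 + 912·a^3 − 192·a^4 − 4428·a + 3888    [combine like terms]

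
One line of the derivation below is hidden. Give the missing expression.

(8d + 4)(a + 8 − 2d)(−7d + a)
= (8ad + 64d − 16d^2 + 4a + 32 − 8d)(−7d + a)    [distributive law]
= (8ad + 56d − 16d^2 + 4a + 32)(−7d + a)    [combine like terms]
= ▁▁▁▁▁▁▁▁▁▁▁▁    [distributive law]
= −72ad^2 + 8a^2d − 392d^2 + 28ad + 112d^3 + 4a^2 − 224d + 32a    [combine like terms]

After distributive law, the bracketed line is:

−56ad^2 + 8a^2d − 392d^2 + 56ad + 112d^3 − 16ad^2 − 28ad + 4a^2 − 224d + 32a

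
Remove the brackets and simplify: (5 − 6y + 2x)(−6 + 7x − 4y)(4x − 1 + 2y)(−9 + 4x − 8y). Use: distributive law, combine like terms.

1407x − 1274x^2 − 600xy − 270 + 444y + 536y^2 − 192x^3 + 1564x^2y − 1212xy^2 − 496y^3 − 1136x^3y + 1360x^2y^2 + 224xy^3 − 384y^4 + 224x^4

(5 − 6y + 2x)(−6 + 7x − 4y)(4x − 1 + 2y)(−9 + 4x − 8y)
= (−30 + 35x − 20y + 36y − 42xy + 24y^2 − 12x + 14x^2 − 8xy)(4x − 1 + 2y)(−9 + 4x − 8y)    [distributive law]
= (−30 + 23x + 16y − 50xy + 24y^2 + 14x^2)(4x − 1 + 2y)(−9 + 4x − 8y)    [combine like terms]
= (−120x + 30 − 60y + 92x^2 − 23x + 46xy + 64xy − 16y + 32y^2 − 200x^2y + 50xy − 100xy^2 + 96xy^2 − 24y^2 + 48y^3 + 56x^3 − 14x^2 + 28x^2y)(−9 + 4x − 8y)    [distributive law]
= (−143x + 30 − 76y + 78x^2 + 160xy + 8y^2 − 172x^2y − 4xy^2 + 48y^3 + 56x^3)(−9 + 4x − 8y)    [combine like terms]
= 1287x − 572x^2 + 1144xy − 270 + 120x − 240y + 684y − 304xy + 608y^2 − 702x^2 + 312x^3 − 624x^2y − 1440xy + 640x^2y − 1280xy^2 − 72y^2 + 32xy^2 − 64y^3 + 1548x^2y − 688x^3y + 1376x^2y^2 + 36xy^2 − 16x^2y^2 + 32xy^3 − 432y^3 + 192xy^3 − 384y^4 − 504x^3 + 224x^4 − 448x^3y    [distributive law]
= 1407x − 1274x^2 − 600xy − 270 + 444y + 536y^2 − 192x^3 + 1564x^2y − 1212xy^2 − 496y^3 − 1136x^3y + 1360x^2y^2 + 224xy^3 − 384y^4 + 224x^4    [combine like terms]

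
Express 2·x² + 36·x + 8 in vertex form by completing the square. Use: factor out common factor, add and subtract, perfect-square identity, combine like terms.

2·x² + 36·x + 8
= 2(x² + 18·x) + 8    [factor out 2 from the x-terms]
= 2(x² + 18·x + 81 − 81) + 8    [add and subtract 81 inside the bracket]
= 2(x + 9)² − 162 + 8    [perfect-square identity]
= 2(x + 9)² − 154    [combine constants]

2(x + 9)² − 154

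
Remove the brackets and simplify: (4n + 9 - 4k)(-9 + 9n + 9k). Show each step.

(4n + 9 - 4k)(-9 + 9n + 9k)
= -36n + 36n² + 36kn - 81 + 81n + 81k + 36k - 36kn - 36k²    [distributive law]
= 45n + 36n² - 81 + 117k - 36k²    [combine like terms]

45n + 36n² - 81 + 117k - 36k²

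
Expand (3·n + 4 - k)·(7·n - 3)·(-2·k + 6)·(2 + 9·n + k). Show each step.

(3·n + 4 - k)·(7·n - 3)·(-2·k + 6)·(2 + 9·n + k)
= (21·n^2 - 9·n + 28·n - 12 - 7·k·n + 3·k)·(-2·k + 6)·(2 + 9·n + k)    [distributive law]
= (21·n^2 + 19·n - 12 - 7·k·n + 3·k)·(-2·k + 6)·(2 + 9·n + k)    [combine like terms]
= (-42·k·n^2 + 126·n^2 - 38·k·n + 114·n + 24·k - 72 + 14·k^2·n - 42·k·n - 6·k^2 + 18·k)·(2 + 9·n + k)    [distributive law]
= (-42·k·n^2 + 126·n^2 - 80·k·n + 114·n + 42·k - 72 + 14·k^2·n - 6·k^2)·(2 + 9·n + k)    [combine like terms]
= -84·k·n^2 - 378·k·n^3 - 42·k^2·n^2 + 252·n^2 + 1134·n^3 + 126·k·n^2 - 160·k·n - 720·k·n^2 - 80·k^2·n + 228·n + 1026·n^2 + 114·k·n + 84·k + 378·k·n + 42·k^2 - 144 - 648·n - 72·k + 28·k^2·n + 126·k^2·n^2 + 14·k^3·n - 12·k^2 - 54·k^2·n - 6·k^3    [distributive law]
= -678·k·n^2 - 378·k·n^3 + 84·k^2·n^2 + 1278·n^2 + 1134·n^3 + 332·k·n - 106·k^2·n - 420·n + 12·k + 30·k^2 - 144 + 14·k^3·n - 6·k^3    [combine like terms]

-678·k·n^2 - 378·k·n^3 + 84·k^2·n^2 + 1278·n^2 + 1134·n^3 + 332·k·n - 106·k^2·n - 420·n + 12·k + 30·k^2 - 144 + 14·k^3·n - 6·k^3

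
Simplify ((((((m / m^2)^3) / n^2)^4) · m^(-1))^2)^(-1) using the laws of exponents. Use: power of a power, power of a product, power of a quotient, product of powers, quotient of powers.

((((((m / m^2)^3) / n^2)^4) · m^(-1))^2)^(-1)
= (((((m / m^2)^3) / n^2)^4) · m^(-1))^(-2)    [power of a power]
= (((((m / m^2)^3) / n^2)^4)^(-2)) · ((m^(-1))^(-2))    [power of a product]
= ((((m / m^2)^3) / n^2)^(-8)) · ((m^(-1))^(-2))    [power of a power]
= ((((m / m^2)^3)^(-8)) / ((n^2)^(-8))) · ((m^(-1))^(-2))    [power of a quotient]
= (((m / m^2)^(-24)) / ((n^2)^(-8))) · ((m^(-1))^(-2))    [power of a power]
= (((m^(-24)) / ((m^2)^(-24))) / ((n^2)^(-8))) · ((m^(-1))^(-2))    [power of a quotient]
= ((m^(-24) / m^(-48)) / ((n^2)^(-8))) · ((m^(-1))^(-2))    [power of a power]
= (m^24 / ((n^2)^(-8))) · ((m^(-1))^(-2))    [quotient of powers]
= (m^24 / n^(-16)) · ((m^(-1))^(-2))    [power of a power]
= (m^24 / n^(-16)) · m^2    [power of a power]
= m^26n^16    [quotient of powers; product of powers]

m^26n^16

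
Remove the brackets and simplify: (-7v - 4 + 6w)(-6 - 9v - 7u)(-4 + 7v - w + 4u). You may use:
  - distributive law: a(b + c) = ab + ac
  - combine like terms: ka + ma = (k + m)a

(-7v - 4 + 6w)(-6 - 9v - 7u)(-4 + 7v - w + 4u)
= (42v + 63v² + 49uv + 24 + 36v + 28u - 36w - 54vw - 42uw)(-4 + 7v - w + 4u)    [distributive law]
= (78v + 63v² + 49uv + 24 + 28u - 36w - 54vw - 42uw)(-4 + 7v - w + 4u)    [combine like terms]
= -312v + 546v² - 78vw + 312uv - 252v² + 441v³ - 63v²w + 252uv² - 196uv + 343uv² - 49uvw + 196u²v - 96 + 168v - 24w + 96u - 112u + 196uv - 28uw + 112u² + 144w - 252vw + 36w² - 144uw + 216vw - 378v²w + 54vw² - 216uvw + 168uw - 294uvw + 42uw² - 168u²w    [distributive law]
= -144v + 294v² - 114vw + 312uv + 441v³ - 441v²w + 595uv² - 559uvw + 196u²v - 96 + 120w - 16u - 4uw + 112u² + 36w² + 54vw² + 42uw² - 168u²w    [combine like terms]

-144v + 294v² - 114vw + 312uv + 441v³ - 441v²w + 595uv² - 559uvw + 196u²v - 96 + 120w - 16u - 4uw + 112u² + 36w² + 54vw² + 42uw² - 168u²w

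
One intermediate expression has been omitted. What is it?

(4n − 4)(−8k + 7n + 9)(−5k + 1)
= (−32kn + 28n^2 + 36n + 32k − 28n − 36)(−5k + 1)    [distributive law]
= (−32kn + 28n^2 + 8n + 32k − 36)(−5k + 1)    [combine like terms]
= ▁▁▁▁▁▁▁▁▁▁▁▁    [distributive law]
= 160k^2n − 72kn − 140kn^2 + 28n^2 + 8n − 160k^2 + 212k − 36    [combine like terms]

By distributive law:

160k^2n − 32kn − 140kn^2 + 28n^2 − 40kn + 8n − 160k^2 + 32k + 180k − 36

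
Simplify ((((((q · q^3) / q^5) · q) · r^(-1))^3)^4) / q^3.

q^(-3)r^(-12)

((((((q · q^3) / q^5) · q) · r^(-1))^3)^4) / q^3
= (((((q · q^3) / q^5) · q) · r^(-1))^12) / q^3    [power of a power]
= (((((q · q^3) / q^5) · q)^12) · ((r^(-1))^12)) / q^3    [power of a product]
= (((((q · q^3) / q^5)^12) · (q^12)) · ((r^(-1))^12)) / q^3    [power of a product]
= (((((q · q^3)^12) / ((q^5)^12)) · (q^12)) · ((r^(-1))^12)) / q^3    [power of a quotient]
= (((((q^12) · ((q^3)^12)) / ((q^5)^12)) · (q^12)) · ((r^(-1))^12)) / q^3    [power of a product]
= ((((q^12 · q^36) / ((q^5)^12)) · (q^12)) · ((r^(-1))^12)) / q^3    [power of a power]
= (((q^48 / ((q^5)^12)) · (q^12)) · ((r^(-1))^12)) / q^3    [product of powers]
= (((q^48 / q^60) · (q^12)) · ((r^(-1))^12)) / q^3    [power of a power]
= ((q^(-12) · (q^12)) · ((r^(-1))^12)) / q^3    [quotient of powers]
= (q^0 · ((r^(-1))^12)) / q^3    [product of powers]
= (q^0 · r^(-12)) / q^3    [power of a power]
= q^(-3)r^(-12)    [quotient of powers]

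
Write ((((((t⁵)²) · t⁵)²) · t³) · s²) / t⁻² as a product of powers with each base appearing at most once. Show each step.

((((((t⁵)²) · t⁵)²) · t³) · s²) / t⁻²
= ((((((t⁵)²)²) · ((t⁵)²)) · t³) · s²) / t⁻²    [power of a product]
= (((((t⁵)⁴) · ((t⁵)²)) · t³) · s²) / t⁻²    [power of a power]
= (((t²⁰ · ((t⁵)²)) · t³) · s²) / t⁻²    [power of a power]
= (((t²⁰ · t¹⁰) · t³) · s²) / t⁻²    [power of a power]
= ((t³⁰ · t³) · s²) / t⁻²    [product of powers]
= (t³³ · s²) / t⁻²    [product of powers]
= s²t³⁵    [quotient of powers]

s²t³⁵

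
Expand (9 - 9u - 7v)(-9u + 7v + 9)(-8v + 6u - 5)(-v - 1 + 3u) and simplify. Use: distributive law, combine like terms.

(9 - 9u - 7v)(-9u + 7v + 9)(-8v + 6u - 5)(-v - 1 + 3u)
= (-81u + 63v + 81 + 81u² - 63uv - 81u + 63uv - 49v² - 63v)(-8v + 6u - 5)(-v - 1 + 3u)    [distributive law]
= (-162u + 81 + 81u² - 49v²)(-8v + 6u - 5)(-v - 1 + 3u)    [combine like terms]
= (1296uv - 972u² + 810u - 648v + 486u - 405 - 648u²v + 486u³ - 405u² + 392v³ - 294uv² + 245v²)(-v - 1 + 3u)    [distributive law]
= (1296uv - 1377u² + 1296u - 648v - 405 - 648u²v + 486u³ + 392v³ - 294uv² + 245v²)(-v - 1 + 3u)    [combine like terms]
= -1296uv² - 1296uv + 3888u²v + 1377u²v + 1377u² - 4131u³ - 1296uv - 1296u + 3888u² + 648v² + 648v - 1944uv + 405v + 405 - 1215u + 648u²v² + 648u²v - 1944u³v - 486u³v - 486u³ + 1458u⁴ - 392v⁴ - 392v³ + 1176uv³ + 294uv³ + 294uv² - 882u²v² - 245v³ - 245v² + 735uv²    [distributive law]
= -267uv² - 4536uv + 5913u²v + 5265u² - 4617u³ - 2511u + 403v² + 1053v + 405 - 234u²v² - 2430u³v + 1458u⁴ - 392v⁴ - 637v³ + 1470uv³    [combine like terms]

-267uv² - 4536uv + 5913u²v + 5265u² - 4617u³ - 2511u + 403v² + 1053v + 405 - 234u²v² - 2430u³v + 1458u⁴ - 392v⁴ - 637v³ + 1470uv³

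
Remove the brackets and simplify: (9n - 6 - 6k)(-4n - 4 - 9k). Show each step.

-36n^2 - 12n - 57kn + 24 + 78k + 54k^2

(9n - 6 - 6k)(-4n - 4 - 9k)
= -36n^2 - 36n - 81kn + 24n + 24 + 54k + 24kn + 24k + 54k^2    [distributive law]
= -36n^2 - 12n - 57kn + 24 + 78k + 54k^2    [combine like terms]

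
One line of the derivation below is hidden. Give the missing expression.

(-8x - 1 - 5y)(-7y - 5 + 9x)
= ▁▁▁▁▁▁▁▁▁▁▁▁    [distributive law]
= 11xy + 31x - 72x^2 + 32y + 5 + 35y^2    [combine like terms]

After distributive law, the bracketed line is:

56xy + 40x - 72x^2 + 7y + 5 - 9x + 35y^2 + 25y - 45xy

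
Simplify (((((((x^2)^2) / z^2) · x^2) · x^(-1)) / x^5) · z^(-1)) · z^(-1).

z^(-4)

(((((((x^2)^2) / z^2) · x^2) · x^(-1)) / x^5) · z^(-1)) · z^(-1)
= (((((x^4 / z^2) · x^2) · x^(-1)) / x^5) · z^(-1)) · z^(-1)    [power of a power]
= z^(-4)    [quotient of powers; product of powers]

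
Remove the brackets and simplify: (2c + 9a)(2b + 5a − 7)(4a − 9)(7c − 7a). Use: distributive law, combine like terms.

(2c + 9a)(2b + 5a − 7)(4a − 9)(7c − 7a)
= (4bc + 10ac − 14c + 18ab + 45a² − 63a)(4a − 9)(7c − 7a)    [distributive law]
= (16abc − 36bc + 40a²c − 90ac − 56ac + 126c + 72a²b − 162ab + 180a³ − 405a² − 252a² + 567a)(7c − 7a)    [distributive law]
= (16abc − 36bc + 40a²c − 146ac + 126c + 72a²b − 162ab + 180a³ − 657a² + 567a)(7c − 7a)    [combine like terms]
= 112abc² − 112a²bc − 252bc² + 252abc + 280a²c² − 280a³c − 1022ac² + 1022a²c + 882c² − 882ac + 504a²bc − 504a³b − 1134abc + 1134a²b + 1260a³c − 1260a⁴ − 4599a²c + 4599a³ + 3969ac − 3969a²    [distributive law]
= 112abc² + 392a²bc − 252bc² − 882abc + 280a²c² + 980a³c − 1022ac² − 3577a²c + 882c² + 3087ac − 504a³b + 1134a²b − 1260a⁴ + 4599a³ − 3969a²    [combine like terms]

112abc² + 392a²bc − 252bc² − 882abc + 280a²c² + 980a³c − 1022ac² − 3577a²c + 882c² + 3087ac − 504a³b + 1134a²b − 1260a⁴ + 4599a³ − 3969a²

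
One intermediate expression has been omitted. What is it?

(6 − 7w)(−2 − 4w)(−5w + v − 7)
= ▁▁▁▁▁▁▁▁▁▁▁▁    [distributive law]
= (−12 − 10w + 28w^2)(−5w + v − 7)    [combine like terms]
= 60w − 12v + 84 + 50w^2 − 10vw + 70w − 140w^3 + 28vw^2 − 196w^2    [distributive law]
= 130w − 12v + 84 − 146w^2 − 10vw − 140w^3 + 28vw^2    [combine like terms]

After distributive law, the bracketed line is:

(−12 − 24w + 14w + 28w^2)(−5w + v − 7)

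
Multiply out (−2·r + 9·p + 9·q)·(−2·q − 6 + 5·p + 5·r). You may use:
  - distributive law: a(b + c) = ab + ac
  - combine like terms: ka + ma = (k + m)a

(−2·r + 9·p + 9·q)·(−2·q − 6 + 5·p + 5·r)
= 4·q·r + 12·r − 10·p·r − 10·r² − 18·p·q − 54·p + 45·p² + 45·p·r − 18·q² − 54·q + 45·p·q + 45·q·r    [distributive law]
= 49·q·r + 12·r + 35·p·r − 10·r² + 27·p·q − 54·p + 45·p² − 18·q² − 54·q    [combine like terms]

49·q·r + 12·r + 35·p·r − 10·r² + 27·p·q − 54·p + 45·p² − 18·q² − 54·q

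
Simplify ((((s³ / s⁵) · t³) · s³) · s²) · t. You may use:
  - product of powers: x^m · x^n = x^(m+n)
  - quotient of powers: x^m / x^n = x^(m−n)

((((s³ / s⁵) · t³) · s³) · s²) · t
= (((s⁻² · t³) · s³) · s²) · t    [quotient of powers]
= s³t⁴    [product of powers]

s³t⁴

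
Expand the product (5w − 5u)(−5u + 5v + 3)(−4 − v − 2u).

(5w − 5u)(−5u + 5v + 3)(−4 − v − 2u)
= (−25uw + 25vw + 15w + 25u^2 − 25uv − 15u)(−4 − v − 2u)    [distributive law]
= 100uw + 25uvw + 50u^2w − 100vw − 25v^2w − 50uvw − 60w − 15vw − 30uw − 100u^2 − 25u^2v − 50u^3 + 100uv + 25uv^2 + 50u^2v + 60u + 15uv + 30u^2    [distributive law]
= 70uw − 25uvw + 50u^2w − 115vw − 25v^2w − 60w − 70u^2 + 25u^2v − 50u^3 + 115uv + 25uv^2 + 60u    [combine like terms]

70uw − 25uvw + 50u^2w − 115vw − 25v^2w − 60w − 70u^2 + 25u^2v − 50u^3 + 115uv + 25uv^2 + 60u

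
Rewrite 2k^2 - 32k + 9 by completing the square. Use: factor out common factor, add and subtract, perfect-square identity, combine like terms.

2k^2 - 32k + 9
= 2(k^2 - 16k) + 9    [factor out 2 from the k-terms]
= 2(k^2 - 16k + 64 - 64) + 9    [add and subtract 64 inside the bracket]
= 2(k - 8)^2 - 128 + 9    [perfect-square identity]
= 2(k - 8)^2 - 119    [combine constants]

2(k - 8)^2 - 119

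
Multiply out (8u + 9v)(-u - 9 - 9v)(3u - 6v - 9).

-24u^3 - 195u^2v - 144u^2 + 918uv + 648u + 243uv^2 + 1215v^2 + 729v + 486v^3

(8u + 9v)(-u - 9 - 9v)(3u - 6v - 9)
= (-8u^2 - 72u - 72uv - 9uv - 81v - 81v^2)(3u - 6v - 9)    [distributive law]
= (-8u^2 - 72u - 81uv - 81v - 81v^2)(3u - 6v - 9)    [combine like terms]
= -24u^3 + 48u^2v + 72u^2 - 216u^2 + 432uv + 648u - 243u^2v + 486uv^2 + 729uv - 243uv + 486v^2 + 729v - 243uv^2 + 486v^3 + 729v^2    [distributive law]
= -24u^3 - 195u^2v - 144u^2 + 918uv + 648u + 243uv^2 + 1215v^2 + 729v + 486v^3    [combine like terms]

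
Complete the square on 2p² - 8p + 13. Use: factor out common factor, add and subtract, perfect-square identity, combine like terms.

2p² - 8p + 13
= 2(p² - 4p) + 13    [factor out 2 from the p-terms]
= 2(p² - 4p + 4 - 4) + 13    [add and subtract 4 inside the bracket]
= 2(p - 2)² - 8 + 13    [perfect-square identity]
= 2(p - 2)² + 5    [combine constants]

2(p - 2)² + 5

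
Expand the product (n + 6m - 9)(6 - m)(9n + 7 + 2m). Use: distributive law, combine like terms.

54n^2 - 444n + 410mn - 9mn^2 - 56m^2n + 207m + 48m^2 - 12m^3 - 378

(n + 6m - 9)(6 - m)(9n + 7 + 2m)
= (6n - mn + 36m - 6m^2 - 54 + 9m)(9n + 7 + 2m)    [distributive law]
= (6n - mn + 45m - 6m^2 - 54)(9n + 7 + 2m)    [combine like terms]
= 54n^2 + 42n + 12mn - 9mn^2 - 7mn - 2m^2n + 405mn + 315m + 90m^2 - 54m^2n - 42m^2 - 12m^3 - 486n - 378 - 108m    [distributive law]
= 54n^2 - 444n + 410mn - 9mn^2 - 56m^2n + 207m + 48m^2 - 12m^3 - 378    [combine like terms]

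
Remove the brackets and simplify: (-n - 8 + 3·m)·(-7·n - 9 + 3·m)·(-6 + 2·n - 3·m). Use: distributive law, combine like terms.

88·n² + 14·n³ - 69·m·n² - 246·n - 153·m·n + 90·m²·n - 432 + 90·m + 99·m² - 27·m³

(-n - 8 + 3·m)·(-7·n - 9 + 3·m)·(-6 + 2·n - 3·m)
= (7·n² + 9·n - 3·m·n + 56·n + 72 - 24·m - 21·m·n - 27·m + 9·m²)·(-6 + 2·n - 3·m)    [distributive law]
= (7·n² + 65·n - 24·m·n + 72 - 51·m + 9·m²)·(-6 + 2·n - 3·m)    [combine like terms]
= -42·n² + 14·n³ - 21·m·n² - 390·n + 130·n² - 195·m·n + 144·m·n - 48·m·n² + 72·m²·n - 432 + 144·n - 216·m + 306·m - 102·m·n + 153·m² - 54·m² + 18·m²·n - 27·m³    [distributive law]
= 88·n² + 14·n³ - 69·m·n² - 246·n - 153·m·n + 90·m²·n - 432 + 90·m + 99·m² - 27·m³    [combine like terms]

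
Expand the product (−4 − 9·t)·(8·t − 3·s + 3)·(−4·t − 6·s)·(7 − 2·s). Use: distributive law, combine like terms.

(−4 − 9·t)·(8·t − 3·s + 3)·(−4·t − 6·s)·(7 − 2·s)
= (−32·t + 12·s − 12 − 72·t^2 + 27·s·t − 27·t)·(−4·t − 6·s)·(7 − 2·s)    [distributive law]
= (−59·t + 12·s − 12 − 72·t^2 + 27·s·t)·(−4·t − 6·s)·(7 − 2·s)    [combine like terms]
= (236·t^2 + 354·s·t − 48·s·t − 72·s^2 + 48·t + 72·s + 288·t^3 + 432·s·t^2 − 108·s·t^2 − 162·s^2·t)·(7 − 2·s)    [distributive law]
= (236·t^2 + 306·s·t − 72·s^2 + 48·t + 72·s + 288·t^3 + 324·s·t^2 − 162·s^2·t)·(7 − 2·s)    [combine like terms]
= 1652·t^2 − 472·s·t^2 + 2142·s·t − 612·s^2·t − 504·s^2 + 144·s^3 + 336·t − 96·s·t + 504·s − 144·s^2 + 2016·t^3 − 576·s·t^3 + 2268·s·t^2 − 648·s^2·t^2 − 1134·s^2·t + 324·s^3·t    [distributive law]
= 1652·t^2 + 1796·s·t^2 + 2046·s·t − 1746·s^2·t − 648·s^2 + 144·s^3 + 336·t + 504·s + 2016·t^3 − 576·s·t^3 − 648·s^2·t^2 + 324·s^3·t    [combine like terms]

1652·t^2 + 1796·s·t^2 + 2046·s·t − 1746·s^2·t − 648·s^2 + 144·s^3 + 336·t + 504·s + 2016·t^3 − 576·s·t^3 − 648·s^2·t^2 + 324·s^3·t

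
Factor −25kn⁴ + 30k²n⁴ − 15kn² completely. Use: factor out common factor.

5kn²(−5n² + 6kn² − 3)

−25kn⁴ + 30k²n⁴ − 15kn²
= 5(−5kn⁴ + 6k²n⁴ − 3kn²)    [factor out 5]
= 5kn²(−5n² + 6kn² − 3)    [factor out kn²]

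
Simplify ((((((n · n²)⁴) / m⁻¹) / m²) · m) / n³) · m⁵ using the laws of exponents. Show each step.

((((((n · n²)⁴) / m⁻¹) / m²) · m) / n³) · m⁵
= ((((((n⁴) · ((n²)⁴)) / m⁻¹) / m²) · m) / n³) · m⁵    [power of a product]
= (((((n⁴ · n⁸) / m⁻¹) / m²) · m) / n³) · m⁵    [power of a power]
= ((((n¹² / m⁻¹) / m²) · m) / n³) · m⁵    [product of powers]
= m⁵n⁹    [quotient of powers; product of powers]

m⁵n⁹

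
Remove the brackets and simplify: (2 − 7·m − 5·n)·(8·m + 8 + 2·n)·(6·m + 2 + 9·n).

−352·m^2 + 16·m − 684·m·n + 32 + 72·n − 344·n^2 − 336·m^3 − 828·m^2·n − 546·m·n^2 − 90·n^3

(2 − 7·m − 5·n)·(8·m + 8 + 2·n)·(6·m + 2 + 9·n)
= (16·m + 16 + 4·n − 56·m^2 − 56·m − 14·m·n − 40·m·n − 40·n − 10·n^2)·(6·m + 2 + 9·n)    [distributive law]
= (−40·m + 16 − 36·n − 56·m^2 − 54·m·n − 10·n^2)·(6·m + 2 + 9·n)    [combine like terms]
= −240·m^2 − 80·m − 360·m·n + 96·m + 32 + 144·n − 216·m·n − 72·n − 324·n^2 − 336·m^3 − 112·m^2 − 504·m^2·n − 324·m^2·n − 108·m·n − 486·m·n^2 − 60·m·n^2 − 20·n^2 − 90·n^3    [distributive law]
= −352·m^2 + 16·m − 684·m·n + 32 + 72·n − 344·n^2 − 336·m^3 − 828·m^2·n − 546·m·n^2 − 90·n^3    [combine like terms]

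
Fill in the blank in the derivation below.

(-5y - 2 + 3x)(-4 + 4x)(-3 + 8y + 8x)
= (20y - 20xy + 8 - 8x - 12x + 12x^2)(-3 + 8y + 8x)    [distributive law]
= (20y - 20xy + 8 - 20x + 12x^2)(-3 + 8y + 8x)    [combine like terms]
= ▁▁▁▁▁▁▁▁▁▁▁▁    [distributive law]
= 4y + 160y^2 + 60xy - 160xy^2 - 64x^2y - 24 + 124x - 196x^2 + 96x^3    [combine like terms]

After distributive law, the bracketed line is:

-60y + 160y^2 + 160xy + 60xy - 160xy^2 - 160x^2y - 24 + 64y + 64x + 60x - 160xy - 160x^2 - 36x^2 + 96x^2y + 96x^3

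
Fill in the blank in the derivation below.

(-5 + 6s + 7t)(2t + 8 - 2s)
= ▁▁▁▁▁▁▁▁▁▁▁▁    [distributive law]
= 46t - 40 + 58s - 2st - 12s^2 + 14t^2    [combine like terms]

After distributive law, the bracketed line is:

-10t - 40 + 10s + 12st + 48s - 12s^2 + 14t^2 + 56t - 14st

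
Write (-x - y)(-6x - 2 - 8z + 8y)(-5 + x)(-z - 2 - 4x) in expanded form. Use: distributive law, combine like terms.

172x^2z + 96x^2 + 100x^3 - 38x^3z - 24x^4 + 90xz + 20x + 40xz^2 - 8x^2z^2 + 132xyz + 16xy - 44x^2y - 30x^2yz + 8x^3y + 90yz + 20y + 40yz^2 - 8xyz^2 - 40y^2z - 80y^2 - 144xy^2 + 8xy^2z + 32x^2y^2

(-x - y)(-6x - 2 - 8z + 8y)(-5 + x)(-z - 2 - 4x)
= (6x^2 + 2x + 8xz - 8xy + 6xy + 2y + 8yz - 8y^2)(-5 + x)(-z - 2 - 4x)    [distributive law]
= (6x^2 + 2x + 8xz - 2xy + 2y + 8yz - 8y^2)(-5 + x)(-z - 2 - 4x)    [combine like terms]
= (-30x^2 + 6x^3 - 10x + 2x^2 - 40xz + 8x^2z + 10xy - 2x^2y - 10y + 2xy - 40yz + 8xyz + 40y^2 - 8xy^2)(-z - 2 - 4x)    [distributive law]
= (-28x^2 + 6x^3 - 10x - 40xz + 8x^2z + 12xy - 2x^2y - 10y - 40yz + 8xyz + 40y^2 - 8xy^2)(-z - 2 - 4x)    [combine like terms]
= 28x^2z + 56x^2 + 112x^3 - 6x^3z - 12x^3 - 24x^4 + 10xz + 20x + 40x^2 + 40xz^2 + 80xz + 160x^2z - 8x^2z^2 - 16x^2z - 32x^3z - 12xyz - 24xy - 48x^2y + 2x^2yz + 4x^2y + 8x^3y + 10yz + 20y + 40xy + 40yz^2 + 80yz + 160xyz - 8xyz^2 - 16xyz - 32x^2yz - 40y^2z - 80y^2 - 160xy^2 + 8xy^2z + 16xy^2 + 32x^2y^2    [distributive law]
= 172x^2z + 96x^2 + 100x^3 - 38x^3z - 24x^4 + 90xz + 20x + 40xz^2 - 8x^2z^2 + 132xyz + 16xy - 44x^2y - 30x^2yz + 8x^3y + 90yz + 20y + 40yz^2 - 8xyz^2 - 40y^2z - 80y^2 - 144xy^2 + 8xy^2z + 32x^2y^2    [combine like terms]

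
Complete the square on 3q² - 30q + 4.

3q² - 30q + 4
= 3(q² - 10q) + 4    [factor out 3 from the q-terms]
= 3(q² - 10q + 25 - 25) + 4    [add and subtract 25 inside the bracket]
= 3(q - 5)² - 75 + 4    [perfect-square identity]
= 3(q - 5)² - 71    [combine constants]

3(q - 5)² - 71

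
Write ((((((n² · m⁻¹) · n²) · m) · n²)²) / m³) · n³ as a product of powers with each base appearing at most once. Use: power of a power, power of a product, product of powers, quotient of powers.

((((((n² · m⁻¹) · n²) · m) · n²)²) / m³) · n³
= ((((((n² · m⁻¹) · n²) · m)²) · ((n²)²)) / m³) · n³    [power of a product]
= ((((((n² · m⁻¹) · n²)²) · (m²)) · ((n²)²)) / m³) · n³    [power of a product]
= ((((((n² · m⁻¹)²) · ((n²)²)) · (m²)) · ((n²)²)) / m³) · n³    [power of a product]
= (((((((n²)²) · ((m⁻¹)²)) · ((n²)²)) · (m²)) · ((n²)²)) / m³) · n³    [power of a product]
= (((((n⁴ · ((m⁻¹)²)) · ((n²)²)) · (m²)) · ((n²)²)) / m³) · n³    [power of a power]
= (((((n⁴ · m⁻²) · ((n²)²)) · (m²)) · ((n²)²)) / m³) · n³    [power of a power]
= (((((n⁴ · m⁻²) · n⁴) · (m²)) · ((n²)²)) / m³) · n³    [power of a power]
= (((((n⁴ · m⁻²) · n⁴) · m²) · n⁴) / m³) · n³    [power of a power]
= m⁻³n¹⁵    [quotient of powers; product of powers]

m⁻³n¹⁵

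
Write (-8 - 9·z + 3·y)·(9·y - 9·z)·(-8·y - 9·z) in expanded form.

576·y^2 + 72·y·z - 648·z^2 + 621·y^2·z + 324·y·z^2 - 729·z^3 - 216·y^3

(-8 - 9·z + 3·y)·(9·y - 9·z)·(-8·y - 9·z)
= (-72·y + 72·z - 81·y·z + 81·z^2 + 27·y^2 - 27·y·z)·(-8·y - 9·z)    [distributive law]
= (-72·y + 72·z - 108·y·z + 81·z^2 + 27·y^2)·(-8·y - 9·z)    [combine like terms]
= 576·y^2 + 648·y·z - 576·y·z - 648·z^2 + 864·y^2·z + 972·y·z^2 - 648·y·z^2 - 729·z^3 - 216·y^3 - 243·y^2·z    [distributive law]
= 576·y^2 + 72·y·z - 648·z^2 + 621·y^2·z + 324·y·z^2 - 729·z^3 - 216·y^3    [combine like terms]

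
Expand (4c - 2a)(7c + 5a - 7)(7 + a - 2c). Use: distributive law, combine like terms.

(4c - 2a)(7c + 5a - 7)(7 + a - 2c)
= (28c² + 20ac - 28c - 14ac - 10a² + 14a)(7 + a - 2c)    [distributive law]
= (28c² + 6ac - 28c - 10a² + 14a)(7 + a - 2c)    [combine like terms]
= 196c² + 28ac² - 56c³ + 42ac + 6a²c - 12ac² - 196c - 28ac + 56c² - 70a² - 10a³ + 20a²c + 98a + 14a² - 28ac    [distributive law]
= 252c² + 16ac² - 56c³ - 14ac + 26a²c - 196c - 56a² - 10a³ + 98a    [combine like terms]

252c² + 16ac² - 56c³ - 14ac + 26a²c - 196c - 56a² - 10a³ + 98a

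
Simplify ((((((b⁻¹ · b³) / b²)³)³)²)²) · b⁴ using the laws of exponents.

b⁴

((((((b⁻¹ · b³) / b²)³)³)²)²) · b⁴
= (((((b⁻¹ · b³) / b²)³)³)⁴) · b⁴    [power of a power]
= ((((b⁻¹ · b³) / b²)³)¹²) · b⁴    [power of a power]
= (((b⁻¹ · b³) / b²)³⁶) · b⁴    [power of a power]
= (((b⁻¹ · b³)³⁶) / ((b²)³⁶)) · b⁴    [power of a quotient]
= ((((b⁻¹)³⁶) · ((b³)³⁶)) / ((b²)³⁶)) · b⁴    [power of a product]
= ((b⁻³⁶ · ((b³)³⁶)) / ((b²)³⁶)) · b⁴    [power of a power]
= ((b⁻³⁶ · b¹⁰⁸) / ((b²)³⁶)) · b⁴    [power of a power]
= (b⁷² / ((b²)³⁶)) · b⁴    [product of powers]
= (b⁷² / b⁷²) · b⁴    [power of a power]
= b⁰ · b⁴    [quotient of powers]
= b⁴    [product of powers]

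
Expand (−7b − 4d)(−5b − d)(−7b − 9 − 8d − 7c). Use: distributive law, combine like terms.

(−7b − 4d)(−5b − d)(−7b − 9 − 8d − 7c)
= (35b² + 7bd + 20bd + 4d²)(−7b − 9 − 8d − 7c)    [distributive law]
= (35b² + 27bd + 4d²)(−7b − 9 − 8d − 7c)    [combine like terms]
= −245b³ − 315b² − 280b²d − 245b²c − 189b²d − 243bd − 216bd² − 189bcd − 28bd² − 36d² − 32d³ − 28cd²    [distributive law]
= −245b³ − 315b² − 469b²d − 245b²c − 243bd − 244bd² − 189bcd − 36d² − 32d³ − 28cd²    [combine like terms]

−245b³ − 315b² − 469b²d − 245b²c − 243bd − 244bd² − 189bcd − 36d² − 32d³ − 28cd²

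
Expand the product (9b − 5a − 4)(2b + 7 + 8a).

(9b − 5a − 4)(2b + 7 + 8a)
= 18b^2 + 63b + 72ab − 10ab − 35a − 40a^2 − 8b − 28 − 32a    [distributive law]
= 18b^2 + 55b + 62ab − 67a − 40a^2 − 28    [combine like terms]

18b^2 + 55b + 62ab − 67a − 40a^2 − 28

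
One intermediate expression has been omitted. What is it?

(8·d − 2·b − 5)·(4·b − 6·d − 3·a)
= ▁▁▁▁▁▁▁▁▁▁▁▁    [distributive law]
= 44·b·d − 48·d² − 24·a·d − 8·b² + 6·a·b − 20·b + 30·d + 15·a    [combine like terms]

After distributive law, the bracketed line is:

32·b·d − 48·d² − 24·a·d − 8·b² + 12·b·d + 6·a·b − 20·b + 30·d + 15·a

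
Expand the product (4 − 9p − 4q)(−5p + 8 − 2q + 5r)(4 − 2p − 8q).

−432p + 364p^2 + 968pq + 128 − 416q + 352q^2 + 80r − 220pr − 240qr − 90p^3 − 436p^2q − 320pq^2 + 90p^2r + 400pqr − 64q^3 + 160q^2r

(4 − 9p − 4q)(−5p + 8 − 2q + 5r)(4 − 2p − 8q)
= (−20p + 32 − 8q + 20r + 45p^2 − 72p + 18pq − 45pr + 20pq − 32q + 8q^2 − 20qr)(4 − 2p − 8q)    [distributive law]
= (−92p + 32 − 40q + 20r + 45p^2 + 38pq − 45pr + 8q^2 − 20qr)(4 − 2p − 8q)    [combine like terms]
= −368p + 184p^2 + 736pq + 128 − 64p − 256q − 160q + 80pq + 320q^2 + 80r − 40pr − 160qr + 180p^2 − 90p^3 − 360p^2q + 152pq − 76p^2q − 304pq^2 − 180pr + 90p^2r + 360pqr + 32q^2 − 16pq^2 − 64q^3 − 80qr + 40pqr + 160q^2r    [distributive law]
= −432p + 364p^2 + 968pq + 128 − 416q + 352q^2 + 80r − 220pr − 240qr − 90p^3 − 436p^2q − 320pq^2 + 90p^2r + 400pqr − 64q^3 + 160q^2r    [combine like terms]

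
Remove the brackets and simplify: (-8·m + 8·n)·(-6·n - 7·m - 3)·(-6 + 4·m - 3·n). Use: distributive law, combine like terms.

(-8·m + 8·n)·(-6·n - 7·m - 3)·(-6 + 4·m - 3·n)
= (48·m·n + 56·m^2 + 24·m - 48·n^2 - 56·m·n - 24·n)·(-6 + 4·m - 3·n)    [distributive law]
= (-8·m·n + 56·m^2 + 24·m - 48·n^2 - 24·n)·(-6 + 4·m - 3·n)    [combine like terms]
= 48·m·n - 32·m^2·n + 24·m·n^2 - 336·m^2 + 224·m^3 - 168·m^2·n - 144·m + 96·m^2 - 72·m·n + 288·n^2 - 192·m·n^2 + 144·n^3 + 144·n - 96·m·n + 72·n^2    [distributive law]
= -120·m·n - 200·m^2·n - 168·m·n^2 - 240·m^2 + 224·m^3 - 144·m + 360·n^2 + 144·n^3 + 144·n    [combine like terms]

-120·m·n - 200·m^2·n - 168·m·n^2 - 240·m^2 + 224·m^3 - 144·m + 360·n^2 + 144·n^3 + 144·n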